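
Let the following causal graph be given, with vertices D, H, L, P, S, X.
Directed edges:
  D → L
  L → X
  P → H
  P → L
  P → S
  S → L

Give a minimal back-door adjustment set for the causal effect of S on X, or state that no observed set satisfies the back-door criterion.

desc(S)\{S}={L,X}; candidates ⊆ {D,H,P}.
size 0: {}; under {} S still reaches {H,L,P,X} ∋ X.
{P}: S⊥X given {P} in G with S→· removed — back-door holds.

S→X: minimal back-door set {P}.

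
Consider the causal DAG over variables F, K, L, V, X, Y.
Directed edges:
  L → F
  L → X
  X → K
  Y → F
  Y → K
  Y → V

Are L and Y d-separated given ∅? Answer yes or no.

Yes — L ⊥ Y | ∅.

Bayes-Ball from L | ∅ reaches {F,K,X}.
Y ∉ reach(L|∅) ⇒ L ⊥ Y | ∅.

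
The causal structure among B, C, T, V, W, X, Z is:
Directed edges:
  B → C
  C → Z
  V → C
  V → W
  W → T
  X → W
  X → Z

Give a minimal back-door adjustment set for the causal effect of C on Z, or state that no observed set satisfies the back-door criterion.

C→Z: minimal back-door set ∅.

desc(C)\{C}={Z}; candidates ⊆ {B,T,V,W,X}.
∅: C⊥Z given ∅ in G with C→· removed — back-door holds.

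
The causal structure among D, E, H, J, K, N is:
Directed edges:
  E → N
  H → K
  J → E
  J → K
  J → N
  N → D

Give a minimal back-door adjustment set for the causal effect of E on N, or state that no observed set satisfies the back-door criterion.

desc(E)\{E}={D,N}; candidates ⊆ {H,J,K}.
size 0: {}; under {} E still reaches {D,J,K,N} ∋ N.
{J}: E⊥N given {J} in G with E→· removed — back-door holds.

E→N: minimal back-door set {J}.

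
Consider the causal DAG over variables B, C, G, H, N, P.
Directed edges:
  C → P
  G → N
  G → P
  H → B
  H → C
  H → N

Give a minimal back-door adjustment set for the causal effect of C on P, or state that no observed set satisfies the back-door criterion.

desc(C)\{C}={P}; candidates ⊆ {B,G,H,N}.
∅: C⊥P given ∅ in G with C→· removed — back-door holds.

C→P: minimal back-door set ∅.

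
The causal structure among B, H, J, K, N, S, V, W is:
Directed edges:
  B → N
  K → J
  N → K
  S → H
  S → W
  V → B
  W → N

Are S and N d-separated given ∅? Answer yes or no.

No — S and N are d-connected given ∅.

Bayes-Ball from S | ∅ reaches {H,J,K,N,W}.
N ∈ reach(S|∅) ⇒ S ⊥̸ N | ∅.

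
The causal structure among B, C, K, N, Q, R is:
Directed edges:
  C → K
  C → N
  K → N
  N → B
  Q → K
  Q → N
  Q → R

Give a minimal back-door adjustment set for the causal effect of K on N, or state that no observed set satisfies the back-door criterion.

K→N: minimal back-door set {C, Q}.

desc(K)\{K}={B,N}; candidates ⊆ {C,Q,R}.
size 0: {}; under {} K still reaches {B,C,N,Q,R} ∋ N.
size 1: {C}, {Q}, {R}; under {C} K still reaches {B,N,Q,R} ∋ N.
{C,Q}: K⊥N given {C,Q} in G with K→· removed — back-door holds.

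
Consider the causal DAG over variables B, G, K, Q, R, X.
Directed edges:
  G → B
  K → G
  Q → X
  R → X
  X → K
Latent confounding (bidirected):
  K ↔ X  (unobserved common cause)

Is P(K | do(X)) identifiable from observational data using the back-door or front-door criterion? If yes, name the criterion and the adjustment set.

P(K|do(X)): not identifiable (no BD/FD set).

desc(X)\{X}={B,G,K}; candidates ⊆ {Q,R}.
X↔K: latent back-door arc(s) into X.
size 0: {}; under {} X still reaches {B,G,K,Q,R} ∋ K.
size 1: {Q}, {R}; under {Q} X still reaches {B,G,K,R} ∋ K.
size 2: {Q,R}; under {Q,R} X still reaches {B,G,K} ∋ K.
X↔K cannot be blocked by any observed set — no back-door set.
No mediator lies on a directed X→…→K path.
Neither criterion identifies P(K|do(X)) in this graph.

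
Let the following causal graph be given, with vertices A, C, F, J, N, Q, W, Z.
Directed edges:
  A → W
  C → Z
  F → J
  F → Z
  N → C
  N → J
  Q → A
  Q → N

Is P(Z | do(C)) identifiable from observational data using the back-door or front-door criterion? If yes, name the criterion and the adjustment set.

desc(C)\{C}={Z}; candidates ⊆ {A,F,J,N,Q,W}.
∅: C⊥Z given ∅ in G with C→· removed — back-door holds.
P(Z|do(C)) = P(Z|C) — no adjustment needed.

P(Z|do(C)): backdoor, adjust for ∅.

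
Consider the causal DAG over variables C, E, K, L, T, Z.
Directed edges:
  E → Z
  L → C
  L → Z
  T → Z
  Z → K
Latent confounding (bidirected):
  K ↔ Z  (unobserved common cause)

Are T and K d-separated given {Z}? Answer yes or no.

Bayes-Ball from T | {Z} reaches {C,E,K,L}.
K ∈ reach(T|{Z}) ⇒ T ⊥̸ K | {Z}.

No — T and K are d-connected given {Z}.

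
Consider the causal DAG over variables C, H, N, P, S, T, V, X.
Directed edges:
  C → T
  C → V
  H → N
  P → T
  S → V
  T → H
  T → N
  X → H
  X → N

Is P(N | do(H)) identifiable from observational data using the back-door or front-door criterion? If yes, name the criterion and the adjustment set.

P(N|do(H)): backdoor, adjust for {T, X}.

desc(H)\{H}={N}; candidates ⊆ {C,P,S,T,V,X}.
size 0: {}; under {} H still reaches {C,N,P,T,V,X} ∋ N.
size 1: {C}, {P}, {S} …(+3); under {C} H still reaches {N,P,T,X} ∋ N.
{T,X}: H⊥N given {T,X} in G with H→· removed — back-door holds.
P(N|do(H)) = Σ_{T,X} P(N|H,T,X)·P(T,X).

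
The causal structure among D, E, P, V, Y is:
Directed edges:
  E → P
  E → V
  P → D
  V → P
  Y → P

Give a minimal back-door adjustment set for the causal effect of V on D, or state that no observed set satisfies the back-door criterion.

V→D: minimal back-door set {E}.

desc(V)\{V}={D,P}; candidates ⊆ {E,Y}.
size 0: {}; under {} V still reaches {D,E,P} ∋ D.
{E}: V⊥D given {E} in G with V→· removed — back-door holds.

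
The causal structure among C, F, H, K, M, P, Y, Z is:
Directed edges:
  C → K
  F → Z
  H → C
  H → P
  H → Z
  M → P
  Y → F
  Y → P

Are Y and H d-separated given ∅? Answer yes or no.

Bayes-Ball from Y | ∅ reaches {F,P,Z}.
H ∉ reach(Y|∅) ⇒ Y ⊥ H | ∅.

Yes — Y ⊥ H | ∅.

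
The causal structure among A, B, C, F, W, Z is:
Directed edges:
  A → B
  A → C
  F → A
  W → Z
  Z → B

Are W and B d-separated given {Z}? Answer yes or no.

Bayes-Ball from W | {Z} reaches ∅.
B ∉ reach(W|{Z}) ⇒ W ⊥ B | {Z}.

Yes — W ⊥ B | {Z}.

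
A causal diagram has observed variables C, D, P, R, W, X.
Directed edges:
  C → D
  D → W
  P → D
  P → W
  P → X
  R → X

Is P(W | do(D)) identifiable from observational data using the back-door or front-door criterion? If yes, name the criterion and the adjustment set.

desc(D)\{D}={W}; candidates ⊆ {C,P,R,X}.
size 0: {}; under {} D still reaches {C,P,W,X} ∋ W.
{P}: D⊥W given {P} in G with D→· removed — back-door holds.
P(W|do(D)) = Σ_{P} P(W|D,P)·P(P).

P(W|do(D)): backdoor, adjust for {P}.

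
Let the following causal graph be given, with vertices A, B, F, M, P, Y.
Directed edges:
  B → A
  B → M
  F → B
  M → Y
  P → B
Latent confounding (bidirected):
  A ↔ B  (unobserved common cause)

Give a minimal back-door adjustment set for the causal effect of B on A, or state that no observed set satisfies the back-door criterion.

B→A: no observed back-door set.

desc(B)\{B}={A,M,Y}; candidates ⊆ {F,P}.
B↔A: latent back-door arc(s) into B.
size 0: {}; under {} B still reaches {A,F,P} ∋ A.
size 1: {F}, {P}; under {F} B still reaches {A,P} ∋ A.
size 2: {F,P}; under {F,P} B still reaches {A} ∋ A.
B↔A cannot be blocked by any observed set — no back-door set.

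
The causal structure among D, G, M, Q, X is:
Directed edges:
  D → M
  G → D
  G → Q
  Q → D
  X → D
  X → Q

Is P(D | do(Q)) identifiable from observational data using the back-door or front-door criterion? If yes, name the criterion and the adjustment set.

desc(Q)\{Q}={D,M}; candidates ⊆ {G,X}.
size 0: {}; under {} Q still reaches {D,G,M,X} ∋ D.
size 1: {G}, {X}; under {G} Q still reaches {D,M,X} ∋ D.
{G,X}: Q⊥D given {G,X} in G with Q→· removed — back-door holds.
P(D|do(Q)) = Σ_{G,X} P(D|Q,G,X)·P(G,X).

P(D|do(Q)): backdoor, adjust for {G, X}.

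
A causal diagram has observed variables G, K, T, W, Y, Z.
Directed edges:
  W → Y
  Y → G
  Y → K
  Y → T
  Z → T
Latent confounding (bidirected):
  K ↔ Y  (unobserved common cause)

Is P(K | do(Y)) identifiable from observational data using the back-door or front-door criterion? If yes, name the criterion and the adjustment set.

desc(Y)\{Y}={G,K,T}; candidates ⊆ {W,Z}.
Y↔K: latent back-door arc(s) into Y.
size 0: {}; under {} Y still reaches {K,W} ∋ K.
size 1: {W}, {Z}; under {W} Y still reaches {K} ∋ K.
size 2: {W,Z}; under {W,Z} Y still reaches {K} ∋ K.
Y↔K cannot be blocked by any observed set — no back-door set.
No mediator lies on a directed Y→…→K path.
Neither criterion identifies P(K|do(Y)) in this graph.

P(K|do(Y)): not identifiable (no BD/FD set).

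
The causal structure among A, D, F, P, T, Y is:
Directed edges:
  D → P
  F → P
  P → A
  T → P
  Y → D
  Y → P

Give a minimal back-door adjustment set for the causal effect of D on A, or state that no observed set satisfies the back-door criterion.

desc(D)\{D}={A,P}; candidates ⊆ {F,T,Y}.
size 0: {}; under {} D still reaches {A,P,Y} ∋ A.
{Y}: D⊥A given {Y} in G with D→· removed — back-door holds.

D→A: minimal back-door set {Y}.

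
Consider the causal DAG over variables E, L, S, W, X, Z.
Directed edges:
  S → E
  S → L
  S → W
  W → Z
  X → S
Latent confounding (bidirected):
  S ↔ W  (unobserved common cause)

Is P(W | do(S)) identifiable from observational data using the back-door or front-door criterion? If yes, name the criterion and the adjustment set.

P(W|do(S)): not identifiable (no BD/FD set).

desc(S)\{S}={E,L,W,Z}; candidates ⊆ {X}.
S↔W: latent back-door arc(s) into S.
size 0: {}; under {} S still reaches {W,X,Z} ∋ W.
size 1: {X}; under {X} S still reaches {W,Z} ∋ W.
S↔W cannot be blocked by any observed set — no back-door set.
No mediator lies on a directed S→…→W path.
Neither criterion identifies P(W|do(S)) in this graph.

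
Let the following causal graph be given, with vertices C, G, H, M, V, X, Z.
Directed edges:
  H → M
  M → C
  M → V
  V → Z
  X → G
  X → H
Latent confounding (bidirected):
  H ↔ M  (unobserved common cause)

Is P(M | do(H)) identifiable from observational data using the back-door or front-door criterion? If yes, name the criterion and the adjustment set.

P(M|do(H)): not identifiable (no BD/FD set).

desc(H)\{H}={C,M,V,Z}; candidates ⊆ {G,X}.
H↔M: latent back-door arc(s) into H.
size 0: {}; under {} H still reaches {C,G,M,V,X,Z} ∋ M.
size 1: {G}, {X}; under {G} H still reaches {C,M,V,X,Z} ∋ M.
size 2: {G,X}; under {G,X} H still reaches {C,M,V,Z} ∋ M.
H↔M cannot be blocked by any observed set — no back-door set.
No mediator lies on a directed H→…→M path.
Neither criterion identifies P(M|do(H)) in this graph.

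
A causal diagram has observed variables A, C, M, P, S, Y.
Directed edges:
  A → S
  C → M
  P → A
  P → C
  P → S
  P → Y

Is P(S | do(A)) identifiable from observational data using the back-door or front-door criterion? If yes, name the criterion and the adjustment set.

desc(A)\{A}={S}; candidates ⊆ {C,M,P,Y}.
size 0: {}; under {} A still reaches {C,M,P,S,Y} ∋ S.
{P}: A⊥S given {P} in G with A→· removed — back-door holds.
P(S|do(A)) = Σ_{P} P(S|A,P)·P(P).

P(S|do(A)): backdoor, adjust for {P}.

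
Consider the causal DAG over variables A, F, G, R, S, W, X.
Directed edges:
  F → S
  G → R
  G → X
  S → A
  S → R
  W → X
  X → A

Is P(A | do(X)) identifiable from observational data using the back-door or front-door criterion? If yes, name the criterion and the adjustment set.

desc(X)\{X}={A}; candidates ⊆ {F,G,R,S,W}.
∅: X⊥A given ∅ in G with X→· removed — back-door holds.
P(A|do(X)) = P(A|X) — no adjustment needed.

P(A|do(X)): backdoor, adjust for ∅.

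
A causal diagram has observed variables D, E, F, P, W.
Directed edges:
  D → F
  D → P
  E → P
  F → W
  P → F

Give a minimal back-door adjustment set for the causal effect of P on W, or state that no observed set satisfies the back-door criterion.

P→W: minimal back-door set {D}.

desc(P)\{P}={F,W}; candidates ⊆ {D,E}.
size 0: {}; under {} P still reaches {D,E,F,W} ∋ W.
{D}: P⊥W given {D} in G with P→· removed — back-door holds.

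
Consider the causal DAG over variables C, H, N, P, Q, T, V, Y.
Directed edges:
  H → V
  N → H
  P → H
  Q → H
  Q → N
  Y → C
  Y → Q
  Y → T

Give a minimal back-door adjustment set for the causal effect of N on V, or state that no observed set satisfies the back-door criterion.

N→V: minimal back-door set {Q}.

desc(N)\{N}={H,V}; candidates ⊆ {C,P,Q,T,Y}.
size 0: {}; under {} N still reaches {C,H,Q,T,V,Y} ∋ V.
{Q}: N⊥V given {Q} in G with N→· removed — back-door holds.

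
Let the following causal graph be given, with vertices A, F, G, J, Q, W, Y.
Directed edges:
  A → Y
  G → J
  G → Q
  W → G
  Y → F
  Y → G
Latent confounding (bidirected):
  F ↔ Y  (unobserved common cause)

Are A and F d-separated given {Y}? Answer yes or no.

Bayes-Ball from A | {Y} reaches {F}.
F ∈ reach(A|{Y}) ⇒ A ⊥̸ F | {Y}.

No — A and F are d-connected given {Y}.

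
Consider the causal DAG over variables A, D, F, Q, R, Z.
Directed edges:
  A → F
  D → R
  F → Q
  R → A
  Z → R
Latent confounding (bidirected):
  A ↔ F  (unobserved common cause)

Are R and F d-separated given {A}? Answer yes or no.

Bayes-Ball from R | {A} reaches {D,F,Q,Z}.
F ∈ reach(R|{A}) ⇒ R ⊥̸ F | {A}.

No — R and F are d-connected given {A}.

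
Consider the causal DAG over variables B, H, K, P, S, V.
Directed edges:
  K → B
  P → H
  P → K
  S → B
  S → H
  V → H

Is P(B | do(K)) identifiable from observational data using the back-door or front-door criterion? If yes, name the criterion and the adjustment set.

P(B|do(K)): backdoor, adjust for ∅.

desc(K)\{K}={B}; candidates ⊆ {H,P,S,V}.
∅: K⊥B given ∅ in G with K→· removed — back-door holds.
P(B|do(K)) = P(B|K) — no adjustment needed.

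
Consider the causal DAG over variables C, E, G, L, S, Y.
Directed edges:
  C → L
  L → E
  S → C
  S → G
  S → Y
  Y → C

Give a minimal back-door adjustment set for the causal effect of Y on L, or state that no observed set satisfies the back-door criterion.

Y→L: minimal back-door set {S}.

desc(Y)\{Y}={C,E,L}; candidates ⊆ {G,S}.
size 0: {}; under {} Y still reaches {C,E,G,L,S} ∋ L.
{S}: Y⊥L given {S} in G with Y→· removed — back-door holds.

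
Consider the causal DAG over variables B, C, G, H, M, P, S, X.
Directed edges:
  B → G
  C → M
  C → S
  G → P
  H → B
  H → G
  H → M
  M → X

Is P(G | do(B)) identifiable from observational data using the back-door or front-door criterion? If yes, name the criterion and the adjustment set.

desc(B)\{B}={G,P}; candidates ⊆ {C,H,M,S,X}.
size 0: {}; under {} B still reaches {G,H,M,P,X} ∋ G.
{H}: B⊥G given {H} in G with B→· removed — back-door holds.
P(G|do(B)) = Σ_{H} P(G|B,H)·P(H).

P(G|do(B)): backdoor, adjust for {H}.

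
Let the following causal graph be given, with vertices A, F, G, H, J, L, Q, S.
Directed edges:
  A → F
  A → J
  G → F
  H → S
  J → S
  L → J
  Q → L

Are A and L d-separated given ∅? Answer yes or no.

Yes — A ⊥ L | ∅.

Bayes-Ball from A | ∅ reaches {F,J,S}.
L ∉ reach(A|∅) ⇒ A ⊥ L | ∅.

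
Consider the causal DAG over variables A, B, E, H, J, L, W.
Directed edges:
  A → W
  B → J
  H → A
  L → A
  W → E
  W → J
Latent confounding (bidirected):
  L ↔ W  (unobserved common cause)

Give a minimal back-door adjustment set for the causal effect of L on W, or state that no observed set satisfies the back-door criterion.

desc(L)\{L}={A,E,J,W}; candidates ⊆ {B,H}.
L↔W: latent back-door arc(s) into L.
size 0: {}; under {} L still reaches {E,J,W} ∋ W.
size 1: {B}, {H}; under {B} L still reaches {E,J,W} ∋ W.
size 2: {B,H}; under {B,H} L still reaches {E,J,W} ∋ W.
L↔W cannot be blocked by any observed set — no back-door set.

L→W: no observed back-door set.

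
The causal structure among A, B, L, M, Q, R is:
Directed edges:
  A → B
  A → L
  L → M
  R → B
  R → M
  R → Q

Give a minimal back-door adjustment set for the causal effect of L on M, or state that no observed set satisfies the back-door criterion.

L→M: minimal back-door set ∅.

desc(L)\{L}={M}; candidates ⊆ {A,B,Q,R}.
∅: L⊥M given ∅ in G with L→· removed — back-door holds.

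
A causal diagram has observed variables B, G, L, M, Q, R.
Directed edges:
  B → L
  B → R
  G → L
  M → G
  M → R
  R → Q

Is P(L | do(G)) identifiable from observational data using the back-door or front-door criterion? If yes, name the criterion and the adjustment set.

P(L|do(G)): backdoor, adjust for ∅.

desc(G)\{G}={L}; candidates ⊆ {B,M,Q,R}.
∅: G⊥L given ∅ in G with G→· removed — back-door holds.
P(L|do(G)) = P(L|G) — no adjustment needed.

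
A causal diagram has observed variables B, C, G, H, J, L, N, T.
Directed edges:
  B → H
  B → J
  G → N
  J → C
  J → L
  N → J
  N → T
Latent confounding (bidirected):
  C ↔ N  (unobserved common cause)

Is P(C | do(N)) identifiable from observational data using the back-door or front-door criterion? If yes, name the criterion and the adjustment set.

P(C|do(N)): frontdoor, adjust for {J}.

desc(N)\{N}={C,J,L,T}; candidates ⊆ {B,G,H}.
N↔C: latent back-door arc(s) into N.
size 0: {}; under {} N still reaches {C,G} ∋ C.
size 1: {B}, {G}, {H}; under {B} N still reaches {C,G} ∋ C.
size 2: {B,G}, {B,H}, {G,H}; under {B,G} N still reaches {C} ∋ C.
N↔C cannot be blocked by any observed set — no back-door set.
{J}: (i) intercepts every directed N→C path; (ii) no back-door N→{J}; (iii) {N} blocks every back-door {J}→C. Front-door holds.
P(C|do(N)) = Σ_{J} P(J|N) Σ_{N'} P(C|J,N')P(N').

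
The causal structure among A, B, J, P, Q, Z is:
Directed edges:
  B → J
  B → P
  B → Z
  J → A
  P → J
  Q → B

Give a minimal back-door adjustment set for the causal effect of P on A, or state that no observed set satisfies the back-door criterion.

P→A: minimal back-door set {B}.

desc(P)\{P}={A,J}; candidates ⊆ {B,Q,Z}.
size 0: {}; under {} P still reaches {A,B,J,Q,Z} ∋ A.
{B}: P⊥A given {B} in G with P→· removed — back-door holds.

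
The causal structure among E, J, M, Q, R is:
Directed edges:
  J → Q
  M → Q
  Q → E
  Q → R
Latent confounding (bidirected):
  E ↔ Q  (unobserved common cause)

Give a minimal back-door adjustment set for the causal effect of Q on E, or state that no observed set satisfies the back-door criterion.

desc(Q)\{Q}={E,R}; candidates ⊆ {J,M}.
Q↔E: latent back-door arc(s) into Q.
size 0: {}; under {} Q still reaches {E,J,M} ∋ E.
size 1: {J}, {M}; under {J} Q still reaches {E,M} ∋ E.
size 2: {J,M}; under {J,M} Q still reaches {E} ∋ E.
Q↔E cannot be blocked by any observed set — no back-door set.

Q→E: no observed back-door set.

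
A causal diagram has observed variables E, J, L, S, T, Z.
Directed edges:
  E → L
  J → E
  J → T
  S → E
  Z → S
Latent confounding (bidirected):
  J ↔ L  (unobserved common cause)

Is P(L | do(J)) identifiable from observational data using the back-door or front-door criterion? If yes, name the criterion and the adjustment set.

desc(J)\{J}={E,L,T}; candidates ⊆ {S,Z}.
J↔L: latent back-door arc(s) into J.
size 0: {}; under {} J still reaches {L} ∋ L.
size 1: {S}, {Z}; under {S} J still reaches {L} ∋ L.
size 2: {S,Z}; under {S,Z} J still reaches {L} ∋ L.
J↔L cannot be blocked by any observed set — no back-door set.
{E}: (i) intercepts every directed J→L path; (ii) no back-door J→{E}; (iii) {J} blocks every back-door {E}→L. Front-door holds.
P(L|do(J)) = Σ_{E} P(E|J) Σ_{J'} P(L|E,J')P(J').

P(L|do(J)): frontdoor, adjust for {E}.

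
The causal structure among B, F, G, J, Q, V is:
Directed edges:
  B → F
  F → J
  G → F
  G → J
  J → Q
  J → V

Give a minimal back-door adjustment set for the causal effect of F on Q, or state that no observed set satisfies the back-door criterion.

F→Q: minimal back-door set {G}.

desc(F)\{F}={J,Q,V}; candidates ⊆ {B,G}.
size 0: {}; under {} F still reaches {B,G,J,Q,V} ∋ Q.
{G}: F⊥Q given {G} in G with F→· removed — back-door holds.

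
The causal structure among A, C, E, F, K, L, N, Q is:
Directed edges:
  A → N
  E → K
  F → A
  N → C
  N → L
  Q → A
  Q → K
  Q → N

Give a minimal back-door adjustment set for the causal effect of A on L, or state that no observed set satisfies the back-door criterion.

A→L: minimal back-door set {Q}.

desc(A)\{A}={C,L,N}; candidates ⊆ {E,F,K,Q}.
size 0: {}; under {} A still reaches {C,F,K,L,N,Q} ∋ L.
{Q}: A⊥L given {Q} in G with A→· removed — back-door holds.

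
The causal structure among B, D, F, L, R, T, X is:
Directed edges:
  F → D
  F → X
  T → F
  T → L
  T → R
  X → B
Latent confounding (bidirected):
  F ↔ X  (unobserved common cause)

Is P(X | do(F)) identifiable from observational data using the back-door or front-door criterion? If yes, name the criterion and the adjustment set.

desc(F)\{F}={B,D,X}; candidates ⊆ {L,R,T}.
F↔X: latent back-door arc(s) into F.
size 0: {}; under {} F still reaches {B,L,R,T,X} ∋ X.
size 1: {L}, {R}, {T}; under {L} F still reaches {B,R,T,X} ∋ X.
size 2: {L,R}, {L,T}, {R,T}; under {L,R} F still reaches {B,T,X} ∋ X.
F↔X cannot be blocked by any observed set — no back-door set.
No mediator lies on a directed F→…→X path.
Neither criterion identifies P(X|do(F)) in this graph.

P(X|do(F)): not identifiable (no BD/FD set).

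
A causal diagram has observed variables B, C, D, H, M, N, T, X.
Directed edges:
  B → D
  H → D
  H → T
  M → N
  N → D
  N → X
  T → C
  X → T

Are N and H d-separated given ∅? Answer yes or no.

Bayes-Ball from N | ∅ reaches {C,D,M,T,X}.
H ∉ reach(N|∅) ⇒ N ⊥ H | ∅.

Yes — N ⊥ H | ∅.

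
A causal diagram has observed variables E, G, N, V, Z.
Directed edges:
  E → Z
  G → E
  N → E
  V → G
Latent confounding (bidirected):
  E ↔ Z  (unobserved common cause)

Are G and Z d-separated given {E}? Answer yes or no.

Bayes-Ball from G | {E} reaches {N,V,Z}.
Z ∈ reach(G|{E}) ⇒ G ⊥̸ Z | {E}.

No — G and Z are d-connected given {E}.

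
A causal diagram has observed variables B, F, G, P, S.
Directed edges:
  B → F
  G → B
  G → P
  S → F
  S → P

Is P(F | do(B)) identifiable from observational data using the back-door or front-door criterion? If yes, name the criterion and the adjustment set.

desc(B)\{B}={F}; candidates ⊆ {G,P,S}.
∅: B⊥F given ∅ in G with B→· removed — back-door holds.
P(F|do(B)) = P(F|B) — no adjustment needed.

P(F|do(B)): backdoor, adjust for ∅.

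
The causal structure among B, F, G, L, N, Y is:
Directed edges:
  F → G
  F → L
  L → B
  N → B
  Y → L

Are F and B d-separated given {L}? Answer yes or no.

Bayes-Ball from F | {L} reaches {G,Y}.
B ∉ reach(F|{L}) ⇒ F ⊥ B | {L}.

Yes — F ⊥ B | {L}.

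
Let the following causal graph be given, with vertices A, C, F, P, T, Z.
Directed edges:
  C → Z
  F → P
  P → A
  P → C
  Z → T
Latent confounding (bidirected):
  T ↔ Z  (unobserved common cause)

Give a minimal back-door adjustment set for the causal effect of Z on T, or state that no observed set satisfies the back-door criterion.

desc(Z)\{Z}={T}; candidates ⊆ {A,C,F,P}.
Z↔T: latent back-door arc(s) into Z.
size 0: {}; under {} Z still reaches {A,C,F,P,T} ∋ T.
size 1: {A}, {C}, {F} …(+1); under {A} Z still reaches {C,F,P,T} ∋ T.
size 2: {A,C}, {A,F}, {A,P} …(+3); under {A,C} Z still reaches {T} ∋ T.
Z↔T cannot be blocked by any observed set — no back-door set.

Z→T: no observed back-door set.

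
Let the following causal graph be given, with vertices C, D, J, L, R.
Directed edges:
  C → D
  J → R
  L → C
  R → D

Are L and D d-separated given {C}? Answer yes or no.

Bayes-Ball from L | {C} reaches ∅.
D ∉ reach(L|{C}) ⇒ L ⊥ D | {C}.

Yes — L ⊥ D | {C}.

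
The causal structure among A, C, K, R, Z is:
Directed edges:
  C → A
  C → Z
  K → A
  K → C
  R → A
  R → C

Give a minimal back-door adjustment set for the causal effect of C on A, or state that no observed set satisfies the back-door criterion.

desc(C)\{C}={A,Z}; candidates ⊆ {K,R}.
size 0: {}; under {} C still reaches {A,K,R} ∋ A.
size 1: {K}, {R}; under {K} C still reaches {A,R} ∋ A.
{K,R}: C⊥A given {K,R} in G with C→· removed — back-door holds.

C→A: minimal back-door set {K, R}.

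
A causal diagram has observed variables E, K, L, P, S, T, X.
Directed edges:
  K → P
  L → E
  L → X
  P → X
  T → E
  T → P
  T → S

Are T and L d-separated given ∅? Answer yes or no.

Bayes-Ball from T | ∅ reaches {E,P,S,X}.
L ∉ reach(T|∅) ⇒ T ⊥ L | ∅.

Yes — T ⊥ L | ∅.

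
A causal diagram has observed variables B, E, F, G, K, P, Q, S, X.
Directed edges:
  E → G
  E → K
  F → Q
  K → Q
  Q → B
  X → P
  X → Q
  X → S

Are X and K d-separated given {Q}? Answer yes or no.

No — X and K are d-connected given {Q}.

Bayes-Ball from X | {Q} reaches {E,F,G,K,P,S}.
K ∈ reach(X|{Q}) ⇒ X ⊥̸ K | {Q}.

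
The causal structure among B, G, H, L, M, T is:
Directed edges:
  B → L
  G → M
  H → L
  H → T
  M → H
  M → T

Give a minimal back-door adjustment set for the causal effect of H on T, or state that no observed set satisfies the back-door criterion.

H→T: minimal back-door set {M}.

desc(H)\{H}={L,T}; candidates ⊆ {B,G,M}.
size 0: {}; under {} H still reaches {G,M,T} ∋ T.
{M}: H⊥T given {M} in G with H→· removed — back-door holds.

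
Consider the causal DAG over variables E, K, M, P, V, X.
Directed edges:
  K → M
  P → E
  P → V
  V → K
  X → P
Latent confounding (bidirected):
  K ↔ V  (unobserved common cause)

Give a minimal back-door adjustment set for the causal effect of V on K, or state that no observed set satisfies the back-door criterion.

desc(V)\{V}={K,M}; candidates ⊆ {E,P,X}.
V↔K: latent back-door arc(s) into V.
size 0: {}; under {} V still reaches {E,K,M,P,X} ∋ K.
size 1: {E}, {P}, {X}; under {E} V still reaches {K,M,P,X} ∋ K.
size 2: {E,P}, {E,X}, {P,X}; under {E,P} V still reaches {K,M} ∋ K.
V↔K cannot be blocked by any observed set — no back-door set.

V→K: no observed back-door set.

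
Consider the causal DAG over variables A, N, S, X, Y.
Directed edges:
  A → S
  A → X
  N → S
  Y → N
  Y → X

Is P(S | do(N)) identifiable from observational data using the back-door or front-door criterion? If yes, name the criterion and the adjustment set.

P(S|do(N)): backdoor, adjust for ∅.

desc(N)\{N}={S}; candidates ⊆ {A,X,Y}.
∅: N⊥S given ∅ in G with N→· removed — back-door holds.
P(S|do(N)) = P(S|N) — no adjustment needed.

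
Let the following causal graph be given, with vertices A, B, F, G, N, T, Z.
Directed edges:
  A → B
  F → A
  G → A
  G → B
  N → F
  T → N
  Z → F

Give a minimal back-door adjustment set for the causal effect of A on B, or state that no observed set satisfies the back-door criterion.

A→B: minimal back-door set {G}.

desc(A)\{A}={B}; candidates ⊆ {F,G,N,T,Z}.
size 0: {}; under {} A still reaches {B,F,G,N,T,Z} ∋ B.
{G}: A⊥B given {G} in G with A→· removed — back-door holds.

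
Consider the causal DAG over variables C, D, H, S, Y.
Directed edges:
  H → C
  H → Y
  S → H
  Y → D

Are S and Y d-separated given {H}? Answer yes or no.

Yes — S ⊥ Y | {H}.

Bayes-Ball from S | {H} reaches ∅.
Y ∉ reach(S|{H}) ⇒ S ⊥ Y | {H}.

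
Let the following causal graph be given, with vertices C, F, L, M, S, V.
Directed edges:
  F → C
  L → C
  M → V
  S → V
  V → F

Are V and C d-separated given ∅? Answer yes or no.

No — V and C are d-connected given ∅.

Bayes-Ball from V | ∅ reaches {C,F,M,S}.
C ∈ reach(V|∅) ⇒ V ⊥̸ C | ∅.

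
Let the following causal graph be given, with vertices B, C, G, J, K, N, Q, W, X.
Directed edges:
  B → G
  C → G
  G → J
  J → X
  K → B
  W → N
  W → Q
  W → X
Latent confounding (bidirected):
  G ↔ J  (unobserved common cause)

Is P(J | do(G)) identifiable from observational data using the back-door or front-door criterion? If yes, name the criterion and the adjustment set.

desc(G)\{G}={J,X}; candidates ⊆ {B,C,K,N,Q,W}.
G↔J: latent back-door arc(s) into G.
size 0: {}; under {} G still reaches {B,C,J,K,X} ∋ J.
size 1: {B}, {C}, {K} …(+3); under {B} G still reaches {C,J,X} ∋ J.
size 2: {B,C}, {B,K}, {B,N} …(+12); under {B,C} G still reaches {J,X} ∋ J.
G↔J cannot be blocked by any observed set — no back-door set.
No mediator lies on a directed G→…→J path.
Neither criterion identifies P(J|do(G)) in this graph.

P(J|do(G)): not identifiable (no BD/FD set).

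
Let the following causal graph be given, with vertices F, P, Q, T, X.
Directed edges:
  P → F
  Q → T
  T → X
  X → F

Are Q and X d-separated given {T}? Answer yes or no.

Yes — Q ⊥ X | {T}.

Bayes-Ball from Q | {T} reaches ∅.
X ∉ reach(Q|{T}) ⇒ Q ⊥ X | {T}.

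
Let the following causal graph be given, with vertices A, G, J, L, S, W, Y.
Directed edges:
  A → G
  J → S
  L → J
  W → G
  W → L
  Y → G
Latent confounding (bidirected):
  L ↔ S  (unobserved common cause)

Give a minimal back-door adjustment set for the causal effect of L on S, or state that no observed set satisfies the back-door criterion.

desc(L)\{L}={J,S}; candidates ⊆ {A,G,W,Y}.
L↔S: latent back-door arc(s) into L.
size 0: {}; under {} L still reaches {G,S,W} ∋ S.
size 1: {A}, {G}, {W} …(+1); under {A} L still reaches {G,S,W} ∋ S.
size 2: {A,G}, {A,W}, {A,Y} …(+3); under {A,G} L still reaches {S,W,Y} ∋ S.
L↔S cannot be blocked by any observed set — no back-door set.

L→S: no observed back-door set.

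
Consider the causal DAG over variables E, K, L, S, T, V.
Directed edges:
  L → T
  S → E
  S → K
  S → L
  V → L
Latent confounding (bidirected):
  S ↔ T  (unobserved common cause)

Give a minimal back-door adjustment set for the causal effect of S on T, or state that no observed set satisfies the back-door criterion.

desc(S)\{S}={E,K,L,T}; candidates ⊆ {V}.
S↔T: latent back-door arc(s) into S.
size 0: {}; under {} S still reaches {T} ∋ T.
size 1: {V}; under {V} S still reaches {T} ∋ T.
S↔T cannot be blocked by any observed set — no back-door set.

S→T: no observed back-door set.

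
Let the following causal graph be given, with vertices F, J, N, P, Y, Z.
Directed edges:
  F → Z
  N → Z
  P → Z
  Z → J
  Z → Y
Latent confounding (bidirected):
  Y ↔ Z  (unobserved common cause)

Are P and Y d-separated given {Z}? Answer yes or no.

No — P and Y are d-connected given {Z}.

Bayes-Ball from P | {Z} reaches {F,N,Y}.
Y ∈ reach(P|{Z}) ⇒ P ⊥̸ Y | {Z}.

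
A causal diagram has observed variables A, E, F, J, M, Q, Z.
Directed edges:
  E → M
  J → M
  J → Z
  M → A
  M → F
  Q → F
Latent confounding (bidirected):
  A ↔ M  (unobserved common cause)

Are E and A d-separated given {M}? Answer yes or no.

Bayes-Ball from E | {M} reaches {A,J,Z}.
A ∈ reach(E|{M}) ⇒ E ⊥̸ A | {M}.

No — E and A are d-connected given {M}.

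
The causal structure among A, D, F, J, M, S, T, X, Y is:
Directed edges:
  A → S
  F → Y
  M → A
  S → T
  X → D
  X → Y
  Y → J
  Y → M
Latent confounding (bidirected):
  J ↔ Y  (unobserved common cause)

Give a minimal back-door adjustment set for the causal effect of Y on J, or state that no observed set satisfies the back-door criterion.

Y→J: no observed back-door set.

desc(Y)\{Y}={A,J,M,S,T}; candidates ⊆ {D,F,X}.
Y↔J: latent back-door arc(s) into Y.
size 0: {}; under {} Y still reaches {D,F,J,X} ∋ J.
size 1: {D}, {F}, {X}; under {D} Y still reaches {F,J,X} ∋ J.
size 2: {D,F}, {D,X}, {F,X}; under {D,F} Y still reaches {J,X} ∋ J.
Y↔J cannot be blocked by any observed set — no back-door set.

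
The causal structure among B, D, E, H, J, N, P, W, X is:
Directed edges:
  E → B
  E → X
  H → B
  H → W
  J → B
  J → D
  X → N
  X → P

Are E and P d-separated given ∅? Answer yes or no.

Bayes-Ball from E | ∅ reaches {B,N,P,X}.
P ∈ reach(E|∅) ⇒ E ⊥̸ P | ∅.

No — E and P are d-connected given ∅.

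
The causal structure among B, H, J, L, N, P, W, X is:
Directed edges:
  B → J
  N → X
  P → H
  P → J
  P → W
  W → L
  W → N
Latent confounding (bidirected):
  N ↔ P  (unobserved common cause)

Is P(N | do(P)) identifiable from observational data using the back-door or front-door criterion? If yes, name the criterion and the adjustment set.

P(N|do(P)): frontdoor, adjust for {W}.

desc(P)\{P}={H,J,L,N,W,X}; candidates ⊆ {B}.
P↔N: latent back-door arc(s) into P.
size 0: {}; under {} P still reaches {N,X} ∋ N.
size 1: {B}; under {B} P still reaches {N,X} ∋ N.
P↔N cannot be blocked by any observed set — no back-door set.
{W}: (i) intercepts every directed P→N path; (ii) no back-door P→{W}; (iii) {P} blocks every back-door {W}→N. Front-door holds.
P(N|do(P)) = Σ_{W} P(W|P) Σ_{P'} P(N|W,P')P(P').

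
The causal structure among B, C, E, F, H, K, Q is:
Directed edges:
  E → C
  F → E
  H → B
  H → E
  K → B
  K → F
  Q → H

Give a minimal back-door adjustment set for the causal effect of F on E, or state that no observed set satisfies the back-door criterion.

desc(F)\{F}={C,E}; candidates ⊆ {B,H,K,Q}.
∅: F⊥E given ∅ in G with F→· removed — back-door holds.

F→E: minimal back-door set ∅.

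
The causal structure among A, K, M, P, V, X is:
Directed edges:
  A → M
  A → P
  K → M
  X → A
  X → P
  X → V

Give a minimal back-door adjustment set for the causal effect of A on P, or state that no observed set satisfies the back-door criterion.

A→P: minimal back-door set {X}.

desc(A)\{A}={M,P}; candidates ⊆ {K,V,X}.
size 0: {}; under {} A still reaches {P,V,X} ∋ P.
{X}: A⊥P given {X} in G with A→· removed — back-door holds.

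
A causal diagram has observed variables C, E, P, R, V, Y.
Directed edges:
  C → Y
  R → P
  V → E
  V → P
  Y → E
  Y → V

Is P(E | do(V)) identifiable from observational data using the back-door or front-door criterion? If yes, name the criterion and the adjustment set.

P(E|do(V)): backdoor, adjust for {Y}.

desc(V)\{V}={E,P}; candidates ⊆ {C,R,Y}.
size 0: {}; under {} V still reaches {C,E,Y} ∋ E.
{Y}: V⊥E given {Y} in G with V→· removed — back-door holds.
P(E|do(V)) = Σ_{Y} P(E|V,Y)·P(Y).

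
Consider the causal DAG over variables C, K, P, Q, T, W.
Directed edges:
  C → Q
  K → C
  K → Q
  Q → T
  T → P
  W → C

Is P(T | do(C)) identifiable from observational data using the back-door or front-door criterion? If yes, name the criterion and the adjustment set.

desc(C)\{C}={P,Q,T}; candidates ⊆ {K,W}.
size 0: {}; under {} C still reaches {K,P,Q,T,W} ∋ T.
{K}: C⊥T given {K} in G with C→· removed — back-door holds.
P(T|do(C)) = Σ_{K} P(T|C,K)·P(K).

P(T|do(C)): backdoor, adjust for {K}.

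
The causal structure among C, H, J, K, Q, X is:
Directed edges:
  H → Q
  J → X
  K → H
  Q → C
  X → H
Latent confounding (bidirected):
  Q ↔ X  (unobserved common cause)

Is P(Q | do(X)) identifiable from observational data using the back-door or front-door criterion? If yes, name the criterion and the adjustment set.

P(Q|do(X)): frontdoor, adjust for {H}.

desc(X)\{X}={C,H,Q}; candidates ⊆ {J,K}.
X↔Q: latent back-door arc(s) into X.
size 0: {}; under {} X still reaches {C,J,Q} ∋ Q.
size 1: {J}, {K}; under {J} X still reaches {C,Q} ∋ Q.
size 2: {J,K}; under {J,K} X still reaches {C,Q} ∋ Q.
X↔Q cannot be blocked by any observed set — no back-door set.
{H}: (i) intercepts every directed X→Q path; (ii) no back-door X→{H}; (iii) {X} blocks every back-door {H}→Q. Front-door holds.
P(Q|do(X)) = Σ_{H} P(H|X) Σ_{X'} P(Q|H,X')P(X').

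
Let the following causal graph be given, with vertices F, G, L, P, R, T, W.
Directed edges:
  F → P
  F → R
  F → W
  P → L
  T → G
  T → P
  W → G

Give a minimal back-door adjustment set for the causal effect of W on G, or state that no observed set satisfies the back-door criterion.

W→G: minimal back-door set ∅.

desc(W)\{W}={G}; candidates ⊆ {F,L,P,R,T}.
∅: W⊥G given ∅ in G with W→· removed — back-door holds.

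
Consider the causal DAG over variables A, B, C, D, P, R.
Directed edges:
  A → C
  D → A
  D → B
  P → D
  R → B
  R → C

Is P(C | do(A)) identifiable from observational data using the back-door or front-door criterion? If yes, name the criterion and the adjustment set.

P(C|do(A)): backdoor, adjust for ∅.

desc(A)\{A}={C}; candidates ⊆ {B,D,P,R}.
∅: A⊥C given ∅ in G with A→· removed — back-door holds.
P(C|do(A)) = P(C|A) — no adjustment needed.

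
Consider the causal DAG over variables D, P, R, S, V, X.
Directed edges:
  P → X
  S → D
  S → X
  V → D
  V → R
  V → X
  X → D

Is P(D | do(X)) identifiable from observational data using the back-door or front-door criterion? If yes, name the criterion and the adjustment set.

desc(X)\{X}={D}; candidates ⊆ {P,R,S,V}.
size 0: {}; under {} X still reaches {D,P,R,S,V} ∋ D.
size 1: {P}, {R}, {S} …(+1); under {P} X still reaches {D,R,S,V} ∋ D.
{S,V}: X⊥D given {S,V} in G with X→· removed — back-door holds.
P(D|do(X)) = Σ_{S,V} P(D|X,S,V)·P(S,V).

P(D|do(X)): backdoor, adjust for {S, V}.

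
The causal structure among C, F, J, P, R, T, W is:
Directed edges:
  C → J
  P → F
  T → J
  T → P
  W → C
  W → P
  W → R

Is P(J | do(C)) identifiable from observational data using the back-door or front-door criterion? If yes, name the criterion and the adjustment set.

P(J|do(C)): backdoor, adjust for ∅.

desc(C)\{C}={J}; candidates ⊆ {F,P,R,T,W}.
∅: C⊥J given ∅ in G with C→· removed — back-door holds.
P(J|do(C)) = P(J|C) — no adjustment needed.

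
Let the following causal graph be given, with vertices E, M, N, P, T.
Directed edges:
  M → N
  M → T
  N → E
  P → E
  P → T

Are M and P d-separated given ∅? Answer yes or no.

Bayes-Ball from M | ∅ reaches {E,N,T}.
P ∉ reach(M|∅) ⇒ M ⊥ P | ∅.

Yes — M ⊥ P | ∅.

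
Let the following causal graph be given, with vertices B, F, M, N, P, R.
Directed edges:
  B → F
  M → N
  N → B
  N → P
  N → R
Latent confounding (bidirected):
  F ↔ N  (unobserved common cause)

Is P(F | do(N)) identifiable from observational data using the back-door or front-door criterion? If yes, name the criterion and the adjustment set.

P(F|do(N)): frontdoor, adjust for {B}.

desc(N)\{N}={B,F,P,R}; candidates ⊆ {M}.
N↔F: latent back-door arc(s) into N.
size 0: {}; under {} N still reaches {F,M} ∋ F.
size 1: {M}; under {M} N still reaches {F} ∋ F.
N↔F cannot be blocked by any observed set — no back-door set.
{B}: (i) intercepts every directed N→F path; (ii) no back-door N→{B}; (iii) {N} blocks every back-door {B}→F. Front-door holds.
P(F|do(N)) = Σ_{B} P(B|N) Σ_{N'} P(F|B,N')P(N').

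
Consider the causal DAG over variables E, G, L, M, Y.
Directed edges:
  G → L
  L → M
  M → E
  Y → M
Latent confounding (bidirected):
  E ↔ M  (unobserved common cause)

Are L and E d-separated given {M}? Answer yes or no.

No — L and E are d-connected given {M}.

Bayes-Ball from L | {M} reaches {E,G,Y}.
E ∈ reach(L|{M}) ⇒ L ⊥̸ E | {M}.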